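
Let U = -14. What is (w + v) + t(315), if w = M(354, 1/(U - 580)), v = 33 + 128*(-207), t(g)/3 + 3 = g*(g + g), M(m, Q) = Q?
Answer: 337913531/594 ≈ 5.6888e+5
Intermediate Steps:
t(g) = -9 + 6*g² (t(g) = -9 + 3*(g*(g + g)) = -9 + 3*(g*(2*g)) = -9 + 3*(2*g²) = -9 + 6*g²)
v = -26463 (v = 33 - 26496 = -26463)
w = -1/594 (w = 1/(-14 - 580) = 1/(-594) = -1/594 ≈ -0.0016835)
(w + v) + t(315) = (-1/594 - 26463) + (-9 + 6*315²) = -15719023/594 + (-9 + 6*99225) = -15719023/594 + (-9 + 595350) = -15719023/594 + 595341 = 337913531/594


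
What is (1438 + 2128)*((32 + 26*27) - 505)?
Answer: 816614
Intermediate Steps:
(1438 + 2128)*((32 + 26*27) - 505) = 3566*((32 + 702) - 505) = 3566*(734 - 505) = 3566*229 = 816614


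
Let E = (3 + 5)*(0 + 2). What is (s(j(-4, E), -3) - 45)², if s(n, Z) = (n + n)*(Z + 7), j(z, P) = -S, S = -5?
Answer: 25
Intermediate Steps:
E = 16 (E = 8*2 = 16)
j(z, P) = 5 (j(z, P) = -1*(-5) = 5)
s(n, Z) = 2*n*(7 + Z) (s(n, Z) = (2*n)*(7 + Z) = 2*n*(7 + Z))
(s(j(-4, E), -3) - 45)² = (2*5*(7 - 3) - 45)² = (2*5*4 - 45)² = (40 - 45)² = (-5)² = 25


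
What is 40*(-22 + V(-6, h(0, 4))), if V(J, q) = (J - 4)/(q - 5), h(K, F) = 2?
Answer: -2240/3 ≈ -746.67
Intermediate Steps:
V(J, q) = (-4 + J)/(-5 + q)
40*(-22 + V(-6, h(0, 4))) = 40*(-22 + (-4 - 6)/(-5 + 2)) = 40*(-22 - 10/(-3)) = 40*(-22 - ⅓*(-10)) = 40*(-22 + 10/3) = 40*(-56/3) = -2240/3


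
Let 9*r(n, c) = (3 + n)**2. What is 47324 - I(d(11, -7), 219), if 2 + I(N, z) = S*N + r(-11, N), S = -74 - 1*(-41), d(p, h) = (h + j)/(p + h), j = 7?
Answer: 425870/9 ≈ 47319.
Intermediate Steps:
r(n, c) = (3 + n)**2/9
d(p, h) = (7 + h)/(h + p) (d(p, h) = (h + 7)/(p + h) = (7 + h)/(h + p))
S = -33 (S = -74 + 41 = -33)
I(N, z) = 46/9 - 33*N (I(N, z) = -2 + (-33*N + (3 - 11)**2/9) = -2 + (-33*N + (1/9)*(-8)**2) = -2 + (-33*N + (1/9)*64) = -2 + (-33*N + 64/9) = -2 + (64/9 - 33*N) = 46/9 - 33*N)
47324 - I(d(11, -7), 219) = 47324 - (46/9 - 33*(7 - 7)/(-7 + 11)) = 47324 - (46/9 - 33*0/4) = 47324 - (46/9 - 33*0) = 47324 - (46/9 + 0) = 47324 - 1*46/9 = 47324 - 46/9 = 425870/9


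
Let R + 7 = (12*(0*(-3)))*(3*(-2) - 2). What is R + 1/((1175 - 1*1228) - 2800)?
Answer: -19972/2853 ≈ -7.0004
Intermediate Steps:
R = -7 (R = -7 + (12*(0*(-3)))*(3*(-2) - 2) = -7 + (12*0)*(-6 - 2) = -7 + 0*(-8) = -7 + 0 = -7)
R + 1/((1175 - 1*1228) - 2800) = -7 + 1/((1175 - 1*1228) - 2800) = -7 + 1/((1175 - 1228) - 2800) = -7 + 1/(-53 - 2800) = -7 + 1/(-2853) = -7 - 1/2853 = -19972/2853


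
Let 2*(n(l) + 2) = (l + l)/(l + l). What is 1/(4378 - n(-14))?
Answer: 2/8759 ≈ 0.00022834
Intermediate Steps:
n(l) = -3/2 (n(l) = -2 + ((l + l)/(l + l))/2 = -2 + ((2*l)/((2*l)))/2 = -2 + ((2*l)*(1/(2*l)))/2 = -2 + (½)*1 = -2 + ½ = -3/2)
1/(4378 - n(-14)) = 1/(4378 - 1*(-3/2)) = 1/(4378 + 3/2) = 1/(8759/2) = 2/8759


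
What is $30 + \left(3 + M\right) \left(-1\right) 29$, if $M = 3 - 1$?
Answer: $-115$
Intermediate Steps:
$M = 2$
$30 + \left(3 + M\right) \left(-1\right) 29 = 30 + \left(3 + 2\right) \left(-1\right) 29 = 30 + 5 \left(-1\right) 29 = 30 - 145 = -115$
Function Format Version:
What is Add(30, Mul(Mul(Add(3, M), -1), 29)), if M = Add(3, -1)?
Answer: -115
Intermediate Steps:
M = 2
Add(30, Mul(Mul(Add(3, M), -1), 29)) = Add(30, Mul(Mul(Add(3, 2), -1), 29)) = Add(30, Mul(Mul(5, -1), 29)) = Add(30, Mul(-5, 29)) = Add(30, -145) = -115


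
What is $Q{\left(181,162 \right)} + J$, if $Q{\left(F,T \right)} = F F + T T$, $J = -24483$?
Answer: $34522$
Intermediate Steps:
$Q{\left(F,T \right)} = F^{2} + T^{2}$
$Q{\left(181,162 \right)} + J = \left(181^{2} + 162^{2}\right) - 24483 = \left(32761 + 26244\right) - 24483 = 59005 - 24483 = 34522$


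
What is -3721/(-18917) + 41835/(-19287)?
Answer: -239875256/121617393 ≈ -1.9724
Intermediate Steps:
-3721/(-18917) + 41835/(-19287) = -3721*(-1/18917) + 41835*(-1/19287) = 3721/18917 - 13945/6429 = -239875256/121617393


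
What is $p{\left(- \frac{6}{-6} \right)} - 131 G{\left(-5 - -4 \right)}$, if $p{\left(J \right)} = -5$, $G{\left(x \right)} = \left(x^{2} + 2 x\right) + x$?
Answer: $257$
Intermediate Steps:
$G{\left(x \right)} = x^{2} + 3 x$
$p{\left(- \frac{6}{-6} \right)} - 131 G{\left(-5 - -4 \right)} = -5 - 131 \left(-5 - -4\right) \left(3 - 1\right) = -5 - 131 \left(-5 + 4\right) \left(3 + \left(-5 + 4\right)\right) = -5 - 131 \left(- (3 - 1)\right) = -5 - 131 \left(\left(-1\right) 2\right) = -5 - -262 = -5 + 262 = 257$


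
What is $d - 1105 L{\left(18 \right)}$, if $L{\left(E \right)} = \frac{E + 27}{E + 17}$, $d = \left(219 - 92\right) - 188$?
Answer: $- \frac{10372}{7} \approx -1481.7$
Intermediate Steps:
$d = -61$ ($d = 127 - 188 = -61$)
$L{\left(E \right)} = \frac{27 + E}{17 + E}$
$d - 1105 L{\left(18 \right)} = -61 - 1105 \frac{27 + 18}{17 + 18} = -61 - 1105 \cdot \frac{1}{35} \cdot 45 = -61 - \frac{9945}{7} = - \frac{10372}{7}$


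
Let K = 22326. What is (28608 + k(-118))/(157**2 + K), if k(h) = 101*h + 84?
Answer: 16774/46975 ≈ 0.35708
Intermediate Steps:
k(h) = 84 + 101*h
(28608 + k(-118))/(157**2 + K) = (28608 + (84 + 101*(-118)))/(157**2 + 22326) = (28608 + (84 - 11918))/(24649 + 22326) = (28608 - 11834)/46975 = 16774*(1/46975) = 16774/46975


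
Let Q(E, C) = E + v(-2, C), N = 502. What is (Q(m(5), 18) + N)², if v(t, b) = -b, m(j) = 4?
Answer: 238144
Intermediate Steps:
Q(E, C) = E - C
(Q(m(5), 18) + N)² = ((4 - 1*18) + 502)² = ((4 - 18) + 502)² = (-14 + 502)² = 488² = 238144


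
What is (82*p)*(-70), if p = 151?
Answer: -866740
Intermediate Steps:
(82*p)*(-70) = (82*151)*(-70) = 12382*(-70) = -866740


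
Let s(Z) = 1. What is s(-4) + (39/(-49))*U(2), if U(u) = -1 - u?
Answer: 166/49 ≈ 3.3878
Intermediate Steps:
s(-4) + (39/(-49))*U(2) = 1 + (39/(-49))*(-1 - 1*2) = 1 + (39*(-1/49))*(-1 - 2) = 1 - 39/49*(-3) = 1 + 117/49 = 166/49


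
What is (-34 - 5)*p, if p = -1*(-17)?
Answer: -663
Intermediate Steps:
p = 17
(-34 - 5)*p = (-34 - 5)*17 = -39*17 = -663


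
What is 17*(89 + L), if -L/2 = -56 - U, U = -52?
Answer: 1649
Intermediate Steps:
L = 8 (L = -2*(-56 - 1*(-52)) = -2*(-56 + 52) = -2*(-4) = 8)
17*(89 + L) = 17*(89 + 8) = 17*97 = 1649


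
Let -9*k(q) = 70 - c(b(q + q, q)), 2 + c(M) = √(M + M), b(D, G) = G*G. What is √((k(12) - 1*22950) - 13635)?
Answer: √(-329337 + 12*√2)/3 ≈ 191.29*I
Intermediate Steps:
b(D, G) = G²
c(M) = -2 + √2*√M (c(M) = -2 + √(M + M) = -2 + √(2*M) = -2 + √2*√M)
k(q) = -8 + √2*√(q²)/9 (k(q) = -(70 - (-2 + √2*√(q²)))/9 = -(70 + (2 - √2*√(q²)))/9 = -(72 - √2*√(q²))/9 = -8 + √2*√(q²)/9)
√((k(12) - 1*22950) - 13635) = √(((-8 + √2*√(12²)/9) - 1*22950) - 13635) = √(((-8 + √2*√144/9) - 22950) - 13635) = √(((-8 + (⅑)*√2*12) - 22950) - 13635) = √(((-8 + 4*√2/3) - 22950) - 13635) = √((-22958 + 4*√2/3) - 13635) = √(-36593 + 4*√2/3)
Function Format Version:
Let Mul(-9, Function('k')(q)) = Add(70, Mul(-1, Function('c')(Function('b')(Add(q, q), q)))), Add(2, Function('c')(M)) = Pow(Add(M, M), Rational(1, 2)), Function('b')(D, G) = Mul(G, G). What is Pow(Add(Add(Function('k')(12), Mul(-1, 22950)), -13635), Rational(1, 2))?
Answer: Mul(Rational(1, 3), Pow(Add(-329337, Mul(12, Pow(2, Rational(1, 2)))), Rational(1, 2))) ≈ Mul(191.29, I)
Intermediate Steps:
Function('b')(D, G) = Pow(G, 2)
Function('c')(M) = Add(-2, Mul(Pow(2, Rational(1, 2)), Pow(M, Rational(1, 2)))) (Function('c')(M) = Add(-2, Pow(Add(M, M), Rational(1, 2))) = Add(-2, Pow(Mul(2, M), Rational(1, 2))) = Add(-2, Mul(Pow(2, Rational(1, 2)), Pow(M, Rational(1, 2)))))
Function('k')(q) = Add(-8, Mul(Rational(1, 9), Pow(2, Rational(1, 2)), Pow(Pow(q, 2), Rational(1, 2)))) (Function('k')(q) = Mul(Rational(-1, 9), Add(70, Mul(-1, Add(-2, Mul(Pow(2, Rational(1, 2)), Pow(Pow(q, 2), Rational(1, 2))))))) = Mul(Rational(-1, 9), Add(70, Add(2, Mul(-1, Pow(2, Rational(1, 2)), Pow(Pow(q, 2), Rational(1, 2)))))) = Mul(Rational(-1, 9), Add(72, Mul(-1, Pow(2, Rational(1, 2)), Pow(Pow(q, 2), Rational(1, 2))))) = Add(-8, Mul(Rational(1, 9), Pow(2, Rational(1, 2)), Pow(Pow(q, 2), Rational(1, 2)))))
Pow(Add(Add(Function('k')(12), Mul(-1, 22950)), -13635), Rational(1, 2)) = Pow(Add(Add(Add(-8, Mul(Rational(1, 9), Pow(2, Rational(1, 2)), Pow(Pow(12, 2), Rational(1, 2)))), Mul(-1, 22950)), -13635), Rational(1, 2)) = Pow(Add(Add(Add(-8, Mul(Rational(1, 9), Pow(2, Rational(1, 2)), Pow(144, Rational(1, 2)))), -22950), -13635), Rational(1, 2)) = Pow(Add(Add(Add(-8, Mul(Rational(1, 9), Pow(2, Rational(1, 2)), 12)), -22950), -13635), Rational(1, 2)) = Pow(Add(Add(Add(-8, Mul(Rational(4, 3), Pow(2, Rational(1, 2)))), -22950), -13635), Rational(1, 2)) = Pow(Add(Add(-22958, Mul(Rational(4, 3), Pow(2, Rational(1, 2)))), -13635), Rational(1, 2)) = Pow(Add(-36593, Mul(Rational(4, 3), Pow(2, Rational(1, 2)))), Rational(1, 2))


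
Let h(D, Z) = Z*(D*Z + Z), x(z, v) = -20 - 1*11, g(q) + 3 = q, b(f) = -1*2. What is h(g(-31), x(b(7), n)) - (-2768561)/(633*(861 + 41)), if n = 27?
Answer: -18104276197/570966 ≈ -31708.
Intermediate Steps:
b(f) = -2
g(q) = -3 + q
x(z, v) = -31 (x(z, v) = -20 - 11 = -31)
h(D, Z) = Z*(Z + D*Z)
h(g(-31), x(b(7), n)) - (-2768561)/(633*(861 + 41)) = (-31)**2*(1 + (-3 - 31)) - (-2768561)/(633*(861 + 41)) = 961*(1 - 34) - (-2768561)/(633*902) = 961*(-33) - (-2768561)/570966 = -31713 - (-2768561)/570966 = -31713 - 1*(-2768561/570966) = -31713 + 2768561/570966 = -18104276197/570966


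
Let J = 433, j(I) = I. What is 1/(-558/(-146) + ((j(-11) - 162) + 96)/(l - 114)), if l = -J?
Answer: 39931/158234 ≈ 0.25235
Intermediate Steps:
l = -433 (l = -1*433 = -433)
1/(-558/(-146) + ((j(-11) - 162) + 96)/(l - 114)) = 1/(-558/(-146) + ((-11 - 162) + 96)/(-433 - 114)) = 1/(-558*(-1/146) + (-173 + 96)/(-547)) = 1/(279/73 - 77*(-1/547)) = 1/(279/73 + 77/547) = 1/(158234/39931) = 39931/158234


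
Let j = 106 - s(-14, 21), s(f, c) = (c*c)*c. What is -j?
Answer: 9155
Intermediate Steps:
s(f, c) = c³ (s(f, c) = c²*c = c³)
j = -9155 (j = 106 - 1*21³ = 106 - 1*9261 = 106 - 9261 = -9155)
-j = -1*(-9155) = 9155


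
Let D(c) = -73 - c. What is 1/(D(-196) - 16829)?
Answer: -1/16706 ≈ -5.9859e-5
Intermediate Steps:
1/(D(-196) - 16829) = 1/((-73 - 1*(-196)) - 16829) = 1/((-73 + 196) - 16829) = 1/(123 - 16829) = 1/(-16706) = -1/16706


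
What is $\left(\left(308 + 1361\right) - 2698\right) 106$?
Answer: $-109074$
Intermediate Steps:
$\left(\left(308 + 1361\right) - 2698\right) 106 = \left(1669 - 2698\right) 106 = \left(-1029\right) 106 = -109074$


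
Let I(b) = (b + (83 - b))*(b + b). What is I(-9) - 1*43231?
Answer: -44725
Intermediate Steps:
I(b) = 166*b (I(b) = 83*(2*b) = 166*b)
I(-9) - 1*43231 = 166*(-9) - 1*43231 = -1494 - 43231 = -44725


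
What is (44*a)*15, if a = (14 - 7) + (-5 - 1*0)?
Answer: 1320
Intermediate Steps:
a = 2 (a = 7 + (-5 + 0) = 7 - 5 = 2)
(44*a)*15 = (44*2)*15 = 88*15 = 1320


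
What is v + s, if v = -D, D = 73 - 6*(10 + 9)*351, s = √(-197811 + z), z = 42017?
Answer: 39941 + I*√155794 ≈ 39941.0 + 394.71*I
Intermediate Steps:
s = I*√155794 (s = √(-197811 + 42017) = √(-155794) = I*√155794 ≈ 394.71*I)
D = -39941 (D = 73 - 6*19*351 = 73 - 114*351 = 73 - 40014 = -39941)
v = 39941 (v = -1*(-39941) = 39941)
v + s = 39941 + I*√155794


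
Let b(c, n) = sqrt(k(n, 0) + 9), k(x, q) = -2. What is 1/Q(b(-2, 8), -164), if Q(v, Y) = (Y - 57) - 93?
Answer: -1/314 ≈ -0.0031847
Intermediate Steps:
b(c, n) = sqrt(7) (b(c, n) = sqrt(-2 + 9) = sqrt(7))
Q(v, Y) = -150 + Y (Q(v, Y) = (-57 + Y) - 93 = -150 + Y)
1/Q(b(-2, 8), -164) = 1/(-150 - 164) = 1/(-314) = -1/314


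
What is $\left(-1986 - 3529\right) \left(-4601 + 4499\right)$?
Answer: $562530$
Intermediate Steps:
$\left(-1986 - 3529\right) \left(-4601 + 4499\right) = \left(-5515\right) \left(-102\right) = 562530$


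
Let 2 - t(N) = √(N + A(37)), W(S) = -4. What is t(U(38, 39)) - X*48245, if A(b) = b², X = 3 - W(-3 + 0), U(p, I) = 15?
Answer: -337713 - 2*√346 ≈ -3.3775e+5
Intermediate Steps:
X = 7 (X = 3 - 1*(-4) = 3 + 4 = 7)
t(N) = 2 - √(1369 + N) (t(N) = 2 - √(N + 37²) = 2 - √(N + 1369) = 2 - √(1369 + N))
t(U(38, 39)) - X*48245 = (2 - √(1369 + 15)) - 7*48245 = (2 - √1384) - 1*337715 = (2 - 2*√346) - 337715 = -337713 - 2*√346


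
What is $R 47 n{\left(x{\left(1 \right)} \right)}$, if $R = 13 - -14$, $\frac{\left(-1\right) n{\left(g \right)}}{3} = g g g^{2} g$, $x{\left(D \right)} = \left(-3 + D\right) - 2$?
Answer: $3898368$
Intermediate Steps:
$x{\left(D \right)} = -5 + D$
$n{\left(g \right)} = - 3 g^{5}$ ($n{\left(g \right)} = - 3 g g g^{2} g = - 3 g g^{3} g = - 3 g^{4} g = - 3 g^{5}$)
$R = 27$ ($R = 13 + 14 = 27$)
$R 47 n{\left(x{\left(1 \right)} \right)} = 27 \cdot 47 \left(- 3 \left(-5 + 1\right)^{5}\right) = 1269 \left(- 3 \left(-4\right)^{5}\right) = 1269 \left(\left(-3\right) \left(-1024\right)\right) = 1269 \cdot 3072 = 3898368$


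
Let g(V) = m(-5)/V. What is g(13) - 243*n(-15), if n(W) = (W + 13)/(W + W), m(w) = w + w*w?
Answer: -953/65 ≈ -14.662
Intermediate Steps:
m(w) = w + w²
g(V) = 20/V (g(V) = (-5*(1 - 5))/V = (-5*(-4))/V = 20/V)
n(W) = (13 + W)/(2*W) (n(W) = (13 + W)/((2*W)) = (13 + W)*(1/(2*W)) = (13 + W)/(2*W))
g(13) - 243*n(-15) = 20/13 - 243*(13 - 15)/(2*(-15)) = 20*(1/13) - 243*(-1)*(-2)/(2*15) = 20/13 - 243*1/15 = 20/13 - 81/5 = -953/65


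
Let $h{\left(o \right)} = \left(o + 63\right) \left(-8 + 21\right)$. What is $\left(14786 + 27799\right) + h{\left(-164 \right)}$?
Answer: $41272$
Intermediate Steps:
$h{\left(o \right)} = 819 + 13 o$ ($h{\left(o \right)} = \left(63 + o\right) 13 = 819 + 13 o$)
$\left(14786 + 27799\right) + h{\left(-164 \right)} = \left(14786 + 27799\right) + \left(819 + 13 \left(-164\right)\right) = 42585 + \left(819 - 2132\right) = 42585 - 1313 = 41272$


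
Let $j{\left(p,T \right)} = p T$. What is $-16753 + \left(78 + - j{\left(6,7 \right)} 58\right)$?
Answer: $-19111$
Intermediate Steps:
$j{\left(p,T \right)} = T p$
$-16753 + \left(78 + - j{\left(6,7 \right)} 58\right) = -16753 + \left(78 + - 7 \cdot 6 \cdot 58\right) = -16753 + \left(78 + \left(-1\right) 42 \cdot 58\right) = -16753 + \left(78 - 2436\right) = -16753 - 2358 = -19111$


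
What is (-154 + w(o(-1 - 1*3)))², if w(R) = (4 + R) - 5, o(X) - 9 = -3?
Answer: 22201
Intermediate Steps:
o(X) = 6 (o(X) = 9 - 3 = 6)
w(R) = -1 + R
(-154 + w(o(-1 - 1*3)))² = (-154 + (-1 + 6))² = (-154 + 5)² = (-149)² = 22201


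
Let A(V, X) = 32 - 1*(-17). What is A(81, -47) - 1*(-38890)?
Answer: 38939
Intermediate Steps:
A(V, X) = 49 (A(V, X) = 32 + 17 = 49)
A(81, -47) - 1*(-38890) = 49 - 1*(-38890) = 49 + 38890 = 38939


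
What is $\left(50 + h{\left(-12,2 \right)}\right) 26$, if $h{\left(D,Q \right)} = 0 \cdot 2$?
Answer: $1300$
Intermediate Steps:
$h{\left(D,Q \right)} = 0$
$\left(50 + h{\left(-12,2 \right)}\right) 26 = \left(50 + 0\right) 26 = 50 \cdot 26 = 1300$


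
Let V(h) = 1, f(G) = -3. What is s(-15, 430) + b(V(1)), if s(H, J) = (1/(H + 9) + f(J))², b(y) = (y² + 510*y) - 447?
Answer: 2665/36 ≈ 74.028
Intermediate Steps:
b(y) = -447 + y² + 510*y
s(H, J) = (-3 + 1/(9 + H))² (s(H, J) = (1/(H + 9) - 3)² = (1/(9 + H) - 3)² = (-3 + 1/(9 + H))²)
s(-15, 430) + b(V(1)) = (26 + 3*(-15))²/(9 - 15)² + (-447 + 1² + 510*1) = (26 - 45)²/(-6)² + (-447 + 1 + 510) = (1/36)*(-19)² + 64 = (1/36)*361 + 64 = 361/36 + 64 = 2665/36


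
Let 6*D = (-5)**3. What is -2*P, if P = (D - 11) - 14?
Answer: 275/3 ≈ 91.667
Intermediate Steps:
D = -125/6 (D = (1/6)*(-5)**3 = (1/6)*(-125) = -125/6 ≈ -20.833)
P = -275/6 (P = (-125/6 - 11) - 14 = -191/6 - 14 = -275/6 ≈ -45.833)
-2*P = -2*(-275/6) = 275/3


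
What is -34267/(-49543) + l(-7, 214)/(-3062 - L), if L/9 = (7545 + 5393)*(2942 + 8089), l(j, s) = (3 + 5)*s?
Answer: 11003752980093/15909183308213 ≈ 0.69166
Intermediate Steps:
l(j, s) = 8*s
L = 1284471702 (L = 9*((7545 + 5393)*(2942 + 8089)) = 9*(12938*11031) = 9*142719078 = 1284471702)
-34267/(-49543) + l(-7, 214)/(-3062 - L) = -34267/(-49543) + (8*214)/(-3062 - 1*1284471702) = -34267*(-1/49543) + 1712/(-3062 - 1284471702) = 34267/49543 + 1712/(-1284474764) = 34267/49543 + 1712*(-1/1284474764) = 34267/49543 - 428/321118691 = 11003752980093/15909183308213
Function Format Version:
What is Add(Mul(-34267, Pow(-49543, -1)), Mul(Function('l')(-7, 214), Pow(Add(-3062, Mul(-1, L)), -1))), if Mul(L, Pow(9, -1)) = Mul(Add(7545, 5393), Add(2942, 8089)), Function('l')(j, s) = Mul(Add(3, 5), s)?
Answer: Rational(11003752980093, 15909183308213) ≈ 0.69166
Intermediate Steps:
Function('l')(j, s) = Mul(8, s)
L = 1284471702 (L = Mul(9, Mul(Add(7545, 5393), Add(2942, 8089))) = Mul(9, Mul(12938, 11031)) = Mul(9, 142719078) = 1284471702)
Add(Mul(-34267, Pow(-49543, -1)), Mul(Function('l')(-7, 214), Pow(Add(-3062, Mul(-1, L)), -1))) = Add(Mul(-34267, Pow(-49543, -1)), Mul(Mul(8, 214), Pow(Add(-3062, Mul(-1, 1284471702)), -1))) = Add(Mul(-34267, Rational(-1, 49543)), Mul(1712, Pow(Add(-3062, -1284471702), -1))) = Add(Rational(34267, 49543), Mul(1712, Pow(-1284474764, -1))) = Add(Rational(34267, 49543), Mul(1712, Rational(-1, 1284474764))) = Add(Rational(34267, 49543), Rational(-428, 321118691)) = Rational(11003752980093, 15909183308213)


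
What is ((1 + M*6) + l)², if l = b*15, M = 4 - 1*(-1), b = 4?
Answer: 8281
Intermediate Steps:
M = 5 (M = 4 + 1 = 5)
l = 60 (l = 4*15 = 60)
((1 + M*6) + l)² = ((1 + 5*6) + 60)² = ((1 + 30) + 60)² = (31 + 60)² = 91² = 8281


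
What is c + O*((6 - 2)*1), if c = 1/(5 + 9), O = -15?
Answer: -839/14 ≈ -59.929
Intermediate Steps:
c = 1/14 ≈ 0.071429
c + O*((6 - 2)*1) = 1/14 - 15*(6 - 2) = 1/14 - 60 = -839/14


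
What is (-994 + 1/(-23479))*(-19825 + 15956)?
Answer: 1703683271/443 ≈ 3.8458e+6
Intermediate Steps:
(-994 + 1/(-23479))*(-19825 + 15956) = (-994 - 1/23479)*(-3869) = -23338127/23479*(-3869) = 1703683271/443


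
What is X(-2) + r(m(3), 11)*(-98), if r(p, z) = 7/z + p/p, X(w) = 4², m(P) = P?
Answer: -1588/11 ≈ -144.36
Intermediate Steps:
X(w) = 16
r(p, z) = 1 + 7/z (r(p, z) = 7/z + 1 = 1 + 7/z)
X(-2) + r(m(3), 11)*(-98) = 16 + ((7 + 11)/11)*(-98) = 16 + ((1/11)*18)*(-98) = 16 + (18/11)*(-98) = 16 - 1764/11 = -1588/11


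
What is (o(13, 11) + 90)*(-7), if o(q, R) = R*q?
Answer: -1631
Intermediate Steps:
(o(13, 11) + 90)*(-7) = (11*13 + 90)*(-7) = (143 + 90)*(-7) = 233*(-7) = -1631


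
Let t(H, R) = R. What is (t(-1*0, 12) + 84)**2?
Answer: 9216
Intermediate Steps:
(t(-1*0, 12) + 84)**2 = (12 + 84)**2 = 96**2 = 9216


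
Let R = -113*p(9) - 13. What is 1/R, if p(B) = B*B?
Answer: -1/9166 ≈ -0.00010910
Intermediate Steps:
p(B) = B²
R = -9166 (R = -113*9² - 13 = -113*81 - 13 = -9153 - 13 = -9166)
1/R = 1/(-9166) = -1/9166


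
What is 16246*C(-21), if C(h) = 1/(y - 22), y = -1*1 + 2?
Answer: -16246/21 ≈ -773.62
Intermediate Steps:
y = 1 (y = -1 + 2 = 1)
C(h) = -1/21 (C(h) = 1/(1 - 22) = 1/(-21) = -1/21)
16246*C(-21) = 16246*(-1/21) = -16246/21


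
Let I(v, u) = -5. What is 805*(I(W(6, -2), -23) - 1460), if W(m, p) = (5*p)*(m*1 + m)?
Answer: -1179325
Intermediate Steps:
W(m, p) = 10*m*p (W(m, p) = (5*p)*(m + m) = (5*p)*(2*m) = 10*m*p)
805*(I(W(6, -2), -23) - 1460) = 805*(-5 - 1460) = 805*(-1465) = -1179325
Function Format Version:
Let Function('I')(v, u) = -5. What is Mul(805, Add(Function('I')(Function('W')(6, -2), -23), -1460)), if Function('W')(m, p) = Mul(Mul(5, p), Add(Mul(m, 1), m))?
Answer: -1179325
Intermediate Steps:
Function('W')(m, p) = Mul(10, m, p) (Function('W')(m, p) = Mul(Mul(5, p), Add(m, m)) = Mul(Mul(5, p), Mul(2, m)) = Mul(10, m, p))
Mul(805, Add(Function('I')(Function('W')(6, -2), -23), -1460)) = Mul(805, Add(-5, -1460)) = Mul(805, -1465) = -1179325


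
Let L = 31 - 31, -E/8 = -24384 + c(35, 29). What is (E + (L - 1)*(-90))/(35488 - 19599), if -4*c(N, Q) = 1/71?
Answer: 13856504/1128119 ≈ 12.283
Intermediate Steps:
c(N, Q) = -1/284 (c(N, Q) = -¼/71 = -¼*1/71 = -1/284)
E = 13850114/71 (E = -8*(-24384 - 1/284) = -8*(-6925057/284) = 13850114/71 ≈ 1.9507e+5)
L = 0
(E + (L - 1)*(-90))/(35488 - 19599) = (13850114/71 + (0 - 1)*(-90))/(35488 - 19599) = (13850114/71 - 1*(-90))/15889 = (13850114/71 + 90)*(1/15889) = (13856504/71)*(1/15889) = 13856504/1128119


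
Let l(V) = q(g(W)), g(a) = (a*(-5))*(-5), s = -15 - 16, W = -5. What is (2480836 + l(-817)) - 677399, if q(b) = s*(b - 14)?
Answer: 1807746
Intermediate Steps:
s = -31
g(a) = 25*a (g(a) = -5*a*(-5) = 25*a)
q(b) = 434 - 31*b (q(b) = -31*(b - 14) = -31*(-14 + b) = 434 - 31*b)
l(V) = 4309 (l(V) = 434 - 775*(-5) = 434 - 31*(-125) = 434 + 3875 = 4309)
(2480836 + l(-817)) - 677399 = (2480836 + 4309) - 677399 = 2485145 - 677399 = 1807746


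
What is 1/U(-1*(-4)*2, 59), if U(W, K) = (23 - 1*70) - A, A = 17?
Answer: -1/64 ≈ -0.015625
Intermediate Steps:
U(W, K) = -64 (U(W, K) = (23 - 1*70) - 1*17 = (23 - 70) - 17 = -47 - 17 = -64)
1/U(-1*(-4)*2, 59) = 1/(-64) = -1/64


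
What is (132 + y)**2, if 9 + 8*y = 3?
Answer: 275625/16 ≈ 17227.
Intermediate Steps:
y = -3/4 (y = -9/8 + (1/8)*3 = -9/8 + 3/8 = -3/4 ≈ -0.75000)
(132 + y)**2 = (132 - 3/4)**2 = (525/4)**2 = 275625/16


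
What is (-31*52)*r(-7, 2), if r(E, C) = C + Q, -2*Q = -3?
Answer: -5642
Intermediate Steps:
Q = 3/2 (Q = -1/2*(-3) = 3/2 ≈ 1.5000)
r(E, C) = 3/2 + C (r(E, C) = C + 3/2 = 3/2 + C)
(-31*52)*r(-7, 2) = (-31*52)*(3/2 + 2) = -1612*7/2 = -5642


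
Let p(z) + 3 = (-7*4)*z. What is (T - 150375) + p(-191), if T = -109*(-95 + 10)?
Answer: -135765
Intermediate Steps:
p(z) = -3 - 28*z (p(z) = -3 + (-7*4)*z = -3 - 28*z)
T = 9265 (T = -109*(-85) = 9265)
(T - 150375) + p(-191) = (9265 - 150375) + (-3 - 28*(-191)) = -141110 + (-3 + 5348) = -141110 + 5345 = -135765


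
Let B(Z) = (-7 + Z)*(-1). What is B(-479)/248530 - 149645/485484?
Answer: -18477663313/60328669260 ≈ -0.30628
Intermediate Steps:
B(Z) = 7 - Z
B(-479)/248530 - 149645/485484 = (7 - 1*(-479))/248530 - 149645/485484 = (7 + 479)*(1/248530) - 149645*1/485484 = 486*(1/248530) - 149645/485484 = 243/124265 - 149645/485484 = -18477663313/60328669260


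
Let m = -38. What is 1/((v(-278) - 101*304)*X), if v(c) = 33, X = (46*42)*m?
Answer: 1/2251742136 ≈ 4.4410e-10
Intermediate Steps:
X = -73416 (X = (46*42)*(-38) = 1932*(-38) = -73416)
1/((v(-278) - 101*304)*X) = 1/((33 - 101*304)*(-73416)) = -1/73416/(33 - 30704) = -1/73416/(-30671) = -1/30671*(-1/73416) = 1/2251742136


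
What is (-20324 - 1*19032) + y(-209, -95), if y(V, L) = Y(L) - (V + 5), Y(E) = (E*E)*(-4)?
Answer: -75252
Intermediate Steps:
Y(E) = -4*E**2 (Y(E) = E**2*(-4) = -4*E**2)
y(V, L) = -5 - V - 4*L**2 (y(V, L) = -4*L**2 - (V + 5) = -4*L**2 - (5 + V) = -4*L**2 + (-5 - V) = -5 - V - 4*L**2)
(-20324 - 1*19032) + y(-209, -95) = (-20324 - 1*19032) + (-5 - 1*(-209) - 4*(-95)**2) = (-20324 - 19032) + (-5 + 209 - 4*9025) = -39356 + (-5 + 209 - 36100) = -39356 - 35896 = -75252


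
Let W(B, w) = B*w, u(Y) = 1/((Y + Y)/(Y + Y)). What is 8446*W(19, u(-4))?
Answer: 160474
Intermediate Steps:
u(Y) = 1 (u(Y) = 1/((2*Y)/((2*Y))) = 1/((2*Y)*(1/(2*Y))) = 1/1 = 1)
8446*W(19, u(-4)) = 8446*(19*1) = 8446*19 = 160474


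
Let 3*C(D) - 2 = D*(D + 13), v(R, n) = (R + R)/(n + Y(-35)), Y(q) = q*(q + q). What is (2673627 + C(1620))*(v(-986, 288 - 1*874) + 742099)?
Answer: 1229536524785621/466 ≈ 2.6385e+12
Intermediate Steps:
Y(q) = 2*q² (Y(q) = q*(2*q) = 2*q²)
v(R, n) = 2*R/(2450 + n) (v(R, n) = (R + R)/(n + 2*(-35)²) = (2*R)/(n + 2*1225) = (2*R)/(n + 2450) = (2*R)/(2450 + n) = 2*R/(2450 + n))
C(D) = ⅔ + D*(13 + D)/3 (C(D) = ⅔ + (D*(D + 13))/3 = ⅔ + (D*(13 + D))/3 = ⅔ + D*(13 + D)/3)
(2673627 + C(1620))*(v(-986, 288 - 1*874) + 742099) = (2673627 + (⅔ + (⅓)*1620² + (13/3)*1620))*(2*(-986)/(2450 + (288 - 1*874)) + 742099) = (2673627 + (⅔ + (⅓)*2624400 + 7020))*(2*(-986)/(2450 + (288 - 874)) + 742099) = (2673627 + (⅔ + 874800 + 7020))*(2*(-986)/(2450 - 586) + 742099) = (2673627 + 2645462/3)*(2*(-986)/1864 + 742099) = 10666343*(2*(-986)*(1/1864) + 742099)/3 = 10666343*(-493/466 + 742099)/3 = (10666343/3)*(345817641/466) = 1229536524785621/466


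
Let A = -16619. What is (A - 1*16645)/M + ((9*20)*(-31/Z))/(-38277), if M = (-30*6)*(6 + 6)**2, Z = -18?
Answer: 976243/765540 ≈ 1.2752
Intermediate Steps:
M = -25920 (M = -180*12**2 = -180*144 = -25920)
(A - 1*16645)/M + ((9*20)*(-31/Z))/(-38277) = (-16619 - 1*16645)/(-25920) + ((9*20)*(-31/(-18)))/(-38277) = (-16619 - 16645)*(-1/25920) + (180*(-31*(-1/18)))*(-1/38277) = -33264*(-1/25920) + (180*(31/18))*(-1/38277) = 77/60 + 310*(-1/38277) = 77/60 - 310/38277 = 976243/765540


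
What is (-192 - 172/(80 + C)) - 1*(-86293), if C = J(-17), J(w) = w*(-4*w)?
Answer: 23161212/269 ≈ 86101.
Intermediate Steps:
J(w) = -4*w²
C = -1156 (C = -4*(-17)² = -4*289 = -1156)
(-192 - 172/(80 + C)) - 1*(-86293) = (-192 - 172/(80 - 1156)) - 1*(-86293) = (-192 - 172/(-1076)) + 86293 = (-192 - 1/1076*(-172)) + 86293 = (-192 + 43/269) + 86293 = -51605/269 + 86293 = 23161212/269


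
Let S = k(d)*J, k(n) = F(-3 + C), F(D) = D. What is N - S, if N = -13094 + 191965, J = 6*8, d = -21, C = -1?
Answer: 179063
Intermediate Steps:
k(n) = -4 (k(n) = -3 - 1 = -4)
J = 48
N = 178871
S = -192 (S = -4*48 = -192)
N - S = 178871 - 1*(-192) = 178871 + 192 = 179063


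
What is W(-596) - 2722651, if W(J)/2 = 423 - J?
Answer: -2720613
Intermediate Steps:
W(J) = 846 - 2*J (W(J) = 2*(423 - J) = 846 - 2*J)
W(-596) - 2722651 = (846 - 2*(-596)) - 2722651 = (846 + 1192) - 2722651 = 2038 - 2722651 = -2720613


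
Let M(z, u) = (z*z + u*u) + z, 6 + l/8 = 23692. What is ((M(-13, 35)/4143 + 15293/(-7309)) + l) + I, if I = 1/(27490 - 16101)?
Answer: 47319755297461/249726603 ≈ 1.8949e+5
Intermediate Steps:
l = 189488 (l = -48 + 8*23692 = -48 + 189536 = 189488)
M(z, u) = z + u**2 + z**2 (M(z, u) = (z**2 + u**2) + z = (u**2 + z**2) + z = z + u**2 + z**2)
I = 1/11389 ≈ 8.7804e-5
((M(-13, 35)/4143 + 15293/(-7309)) + l) + I = (((-13 + 35**2 + (-13)**2)/4143 + 15293/(-7309)) + 189488) + 1/11389 = (((-13 + 1225 + 169)*(1/4143) + 15293*(-1/7309)) + 189488) + 1/11389 = ((1381*(1/4143) - 15293/7309) + 189488) + 1/11389 = ((1/3 - 15293/7309) + 189488) + 1/11389 = (-38570/21927 + 189488) + 1/11389 = 4154864806/21927 + 1/11389 = 47319755297461/249726603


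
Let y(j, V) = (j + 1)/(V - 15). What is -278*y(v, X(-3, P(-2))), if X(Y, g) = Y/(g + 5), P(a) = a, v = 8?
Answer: 1251/8 ≈ 156.38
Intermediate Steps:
X(Y, g) = Y/(5 + g)
y(j, V) = (1 + j)/(-15 + V)
-278*y(v, X(-3, P(-2))) = -278*(1 + 8)/(-15 - 3/(5 - 2)) = -278*9/(-15 - 3/3) = -278*9/(-15 - 3*1/3) = -278*9/(-15 - 1) = -278*9/(-16) = -(-139)*9/8 = -278*(-9/16) = 1251/8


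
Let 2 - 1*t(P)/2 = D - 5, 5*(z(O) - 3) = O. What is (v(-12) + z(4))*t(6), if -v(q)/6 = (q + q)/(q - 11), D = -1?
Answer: -4528/115 ≈ -39.374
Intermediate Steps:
z(O) = 3 + O/5
t(P) = 16 (t(P) = 4 - 2*(-1 - 5) = 4 - 2*(-6) = 4 + 12 = 16)
v(q) = -12*q/(-11 + q) (v(q) = -6*(q + q)/(q - 11) = -6*2*q/(-11 + q) = -12*q/(-11 + q))
(v(-12) + z(4))*t(6) = (-12*(-12)/(-11 - 12) + (3 + (1/5)*4))*16 = (-12*(-12)/(-23) + (3 + 4/5))*16 = (-12*(-12)*(-1/23) + 19/5)*16 = (-144/23 + 19/5)*16 = -283/115*16 = -4528/115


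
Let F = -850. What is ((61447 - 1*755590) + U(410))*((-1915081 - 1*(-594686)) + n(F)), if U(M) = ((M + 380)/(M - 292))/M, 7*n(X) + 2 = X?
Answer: 4434643419457405/4838 ≈ 9.1663e+11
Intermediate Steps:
n(X) = -2/7 + X/7
U(M) = (380 + M)/(M*(-292 + M)) (U(M) = ((380 + M)/(-292 + M))/M = (380 + M)/(M*(-292 + M)))
((61447 - 1*755590) + U(410))*((-1915081 - 1*(-594686)) + n(F)) = ((61447 - 1*755590) + (380 + 410)/(410*(-292 + 410)))*((-1915081 - 1*(-594686)) + (-2/7 + (⅐)*(-850))) = ((61447 - 755590) + (1/410)*790/118)*((-1915081 + 594686) + (-2/7 - 850/7)) = (-694143 + (1/410)*(1/118)*790)*(-1320395 - 852/7) = (-694143 + 79/4838)*(-9243617/7) = -3358263755/4838*(-9243617/7) = 4434643419457405/4838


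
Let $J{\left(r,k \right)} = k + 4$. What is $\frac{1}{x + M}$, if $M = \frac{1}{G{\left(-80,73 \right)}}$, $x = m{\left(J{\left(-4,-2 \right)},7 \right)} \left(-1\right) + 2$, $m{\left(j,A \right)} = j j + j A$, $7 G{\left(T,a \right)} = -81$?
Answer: $- \frac{81}{1303} \approx -0.062164$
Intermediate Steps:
$J{\left(r,k \right)} = 4 + k$
$G{\left(T,a \right)} = - \frac{81}{7}$ ($G{\left(T,a \right)} = \frac{1}{7} \left(-81\right) = - \frac{81}{7}$)
$m{\left(j,A \right)} = j^{2} + A j$
$x = -16$ ($x = \left(4 - 2\right) \left(7 + \left(4 - 2\right)\right) \left(-1\right) + 2 = 2 \left(7 + 2\right) \left(-1\right) + 2 = 2 \cdot 9 \left(-1\right) + 2 = 18 \left(-1\right) + 2 = -18 + 2 = -16$)
$M = - \frac{7}{81}$ ($M = \frac{1}{- \frac{81}{7}} = - \frac{7}{81} \approx -0.08642$)
$\frac{1}{x + M} = \frac{1}{-16 - \frac{7}{81}} = \frac{1}{- \frac{1303}{81}} = - \frac{81}{1303}$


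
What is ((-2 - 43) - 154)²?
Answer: 39601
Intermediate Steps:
((-2 - 43) - 154)² = (-45 - 154)² = (-199)² = 39601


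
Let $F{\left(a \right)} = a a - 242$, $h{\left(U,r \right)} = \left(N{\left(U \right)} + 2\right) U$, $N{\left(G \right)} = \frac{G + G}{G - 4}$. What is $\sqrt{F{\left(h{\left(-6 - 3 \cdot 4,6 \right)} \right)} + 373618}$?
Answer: $\frac{8 \sqrt{714014}}{11} \approx 614.54$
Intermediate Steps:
$N{\left(G \right)} = \frac{2 G}{-4 + G}$
$h{\left(U,r \right)} = U \left(2 + \frac{2 U}{-4 + U}\right)$ ($h{\left(U,r \right)} = \left(\frac{2 U}{-4 + U} + 2\right) U = \left(2 + \frac{2 U}{-4 + U}\right) U = U \left(2 + \frac{2 U}{-4 + U}\right)$)
$F{\left(a \right)} = -242 + a^{2}$ ($F{\left(a \right)} = a^{2} - 242 = -242 + a^{2}$)
$\sqrt{F{\left(h{\left(-6 - 3 \cdot 4,6 \right)} \right)} + 373618} = \sqrt{\left(-242 + \left(\frac{4 \left(-6 - 3 \cdot 4\right) \left(-2 - \left(6 + 3 \cdot 4\right)\right)}{-4 - \left(6 + 3 \cdot 4\right)}\right)^{2}\right) + 373618} = \sqrt{\left(-242 + \left(\frac{4 \left(-6 - 12\right) \left(-2 - 18\right)}{-4 - 18}\right)^{2}\right) + 373618} = \sqrt{\left(-242 + \left(4 \left(-18\right) \frac{1}{-4 - 18} \left(-2 - 18\right)\right)^{2}\right) + 373618} = \sqrt{\left(-242 + \left(4 \left(-18\right) \frac{1}{-22} \left(-20\right)\right)^{2}\right) + 373618} = \sqrt{\left(-242 + \left(4 \left(-18\right) \left(- \frac{1}{22}\right) \left(-20\right)\right)^{2}\right) + 373618} = \sqrt{\left(-242 + \left(- \frac{720}{11}\right)^{2}\right) + 373618} = \sqrt{\left(-242 + \frac{518400}{121}\right) + 373618} = \sqrt{\frac{489118}{121} + 373618} = \sqrt{\frac{45696896}{121}} = \frac{8 \sqrt{714014}}{11}$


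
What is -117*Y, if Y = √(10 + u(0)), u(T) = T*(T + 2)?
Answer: -117*√10 ≈ -369.99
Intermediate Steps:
u(T) = T*(2 + T)
Y = √10 (Y = √(10 + 0*(2 + 0)) = √(10 + 0*2) = √(10 + 0) = √10 ≈ 3.1623)
-117*Y = -117*√10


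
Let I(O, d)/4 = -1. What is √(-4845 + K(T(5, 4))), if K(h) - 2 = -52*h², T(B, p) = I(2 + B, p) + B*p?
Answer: I*√18155 ≈ 134.74*I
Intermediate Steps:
I(O, d) = -4 (I(O, d) = 4*(-1) = -4)
T(B, p) = -4 + B*p
K(h) = 2 - 52*h²
√(-4845 + K(T(5, 4))) = √(-4845 + (2 - 52*(-4 + 5*4)²)) = √(-4845 + (2 - 52*(-4 + 20)²)) = √(-4845 + (2 - 52*16²)) = √(-4845 + (2 - 52*256)) = √(-4845 + (2 - 13312)) = √(-4845 - 13310) = √(-18155) = I*√18155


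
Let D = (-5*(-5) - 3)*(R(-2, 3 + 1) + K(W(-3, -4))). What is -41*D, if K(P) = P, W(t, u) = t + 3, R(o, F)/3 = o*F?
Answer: 21648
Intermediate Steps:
R(o, F) = 3*F*o (R(o, F) = 3*(o*F) = 3*(F*o) = 3*F*o)
W(t, u) = 3 + t
D = -528 (D = (-5*(-5) - 3)*(3*(3 + 1)*(-2) + (3 - 3)) = (25 - 3)*(3*4*(-2) + 0) = 22*(-24 + 0) = 22*(-24) = -528)
-41*D = -41*(-528) = 21648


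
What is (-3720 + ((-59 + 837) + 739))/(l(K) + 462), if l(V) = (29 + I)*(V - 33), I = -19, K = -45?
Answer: 2203/318 ≈ 6.9277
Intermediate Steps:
l(V) = -330 + 10*V (l(V) = (29 - 19)*(V - 33) = 10*(-33 + V) = -330 + 10*V)
(-3720 + ((-59 + 837) + 739))/(l(K) + 462) = (-3720 + ((-59 + 837) + 739))/((-330 + 10*(-45)) + 462) = (-3720 + (778 + 739))/((-330 - 450) + 462) = (-3720 + 1517)/(-780 + 462) = -2203/(-318) = -2203*(-1/318) = 2203/318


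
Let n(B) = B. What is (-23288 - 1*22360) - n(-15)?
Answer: -45633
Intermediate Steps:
(-23288 - 1*22360) - n(-15) = (-23288 - 1*22360) - 1*(-15) = (-23288 - 22360) + 15 = -45648 + 15 = -45633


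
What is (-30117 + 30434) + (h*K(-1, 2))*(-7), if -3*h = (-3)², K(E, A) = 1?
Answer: 338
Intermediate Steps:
h = -3 (h = -⅓*(-3)² = -⅓*9 = -3)
(-30117 + 30434) + (h*K(-1, 2))*(-7) = (-30117 + 30434) - 3*1*(-7) = 317 - 3*(-7) = 317 + 21 = 338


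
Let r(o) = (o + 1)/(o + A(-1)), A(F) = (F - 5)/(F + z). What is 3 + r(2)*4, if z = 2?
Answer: 0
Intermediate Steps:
A(F) = (-5 + F)/(2 + F) (A(F) = (F - 5)/(F + 2) = (-5 + F)/(2 + F))
r(o) = (1 + o)/(-6 + o) (r(o) = (o + 1)/(o + (-5 - 1)/(2 - 1)) = (1 + o)/(o - 6/1) = (1 + o)/(o + 1*(-6)) = (1 + o)/(o - 6) = (1 + o)/(-6 + o))
3 + r(2)*4 = 3 + ((1 + 2)/(-6 + 2))*4 = 3 + (3/(-4))*4 = 3 - ¼*3*4 = 3 - ¾*4 = 3 - 3 = 0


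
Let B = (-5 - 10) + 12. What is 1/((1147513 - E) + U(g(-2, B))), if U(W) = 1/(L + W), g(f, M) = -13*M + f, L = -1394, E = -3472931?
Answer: 1357/6269942507 ≈ 2.1643e-7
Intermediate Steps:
B = -3 (B = -15 + 12 = -3)
g(f, M) = f - 13*M
U(W) = 1/(-1394 + W)
1/((1147513 - E) + U(g(-2, B))) = 1/((1147513 - 1*(-3472931)) + 1/(-1394 + (-2 - 13*(-3)))) = 1/((1147513 + 3472931) + 1/(-1394 + (-2 + 39))) = 1/(4620444 + 1/(-1394 + 37)) = 1/(4620444 + 1/(-1357)) = 1/(4620444 - 1/1357) = 1/(6269942507/1357) = 1357/6269942507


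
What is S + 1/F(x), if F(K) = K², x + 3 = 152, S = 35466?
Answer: 787380667/22201 ≈ 35466.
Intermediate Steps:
x = 149 (x = -3 + 152 = 149)
S + 1/F(x) = 35466 + 1/(149²) = 35466 + 1/22201 = 787380667/22201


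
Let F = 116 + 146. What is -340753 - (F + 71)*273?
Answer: -431662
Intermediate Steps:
F = 262
-340753 - (F + 71)*273 = -340753 - (262 + 71)*273 = -340753 - 333*273 = -340753 - 1*90909 = -340753 - 90909 = -431662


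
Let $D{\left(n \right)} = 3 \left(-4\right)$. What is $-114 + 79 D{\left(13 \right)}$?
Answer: $-1062$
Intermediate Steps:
$D{\left(n \right)} = -12$
$-114 + 79 D{\left(13 \right)} = -114 + 79 \left(-12\right) = -114 - 948 = -1062$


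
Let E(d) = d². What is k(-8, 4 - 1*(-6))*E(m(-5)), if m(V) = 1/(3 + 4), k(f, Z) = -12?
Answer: -12/49 ≈ -0.24490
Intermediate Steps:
m(V) = ⅐ (m(V) = 1/7 = ⅐)
k(-8, 4 - 1*(-6))*E(m(-5)) = -12*(⅐)² = -12*1/49 = -12/49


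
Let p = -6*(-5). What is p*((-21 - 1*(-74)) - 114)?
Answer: -1830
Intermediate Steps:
p = 30
p*((-21 - 1*(-74)) - 114) = 30*((-21 - 1*(-74)) - 114) = 30*((-21 + 74) - 114) = 30*(53 - 114) = 30*(-61) = -1830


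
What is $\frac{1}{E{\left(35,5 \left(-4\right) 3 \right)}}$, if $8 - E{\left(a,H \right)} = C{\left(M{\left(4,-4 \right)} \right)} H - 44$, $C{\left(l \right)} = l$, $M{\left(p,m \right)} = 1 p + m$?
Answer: $\frac{1}{52} \approx 0.019231$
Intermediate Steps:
$M{\left(p,m \right)} = m + p$ ($M{\left(p,m \right)} = p + m = m + p$)
$E{\left(a,H \right)} = 52$ ($E{\left(a,H \right)} = 8 - \left(\left(-4 + 4\right) H - 44\right) = 8 - \left(0 H - 44\right) = 8 - \left(0 - 44\right) = 8 - -44 = 8 + 44 = 52$)
$\frac{1}{E{\left(35,5 \left(-4\right) 3 \right)}} = \frac{1}{52}$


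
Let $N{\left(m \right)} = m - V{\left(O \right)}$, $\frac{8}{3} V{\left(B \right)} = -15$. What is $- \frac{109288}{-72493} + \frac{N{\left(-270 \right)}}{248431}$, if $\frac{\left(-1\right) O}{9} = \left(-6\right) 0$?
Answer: $\frac{217050894329}{144076067864} \approx 1.5065$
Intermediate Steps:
$O = 0$ ($O = - 9 \left(\left(-6\right) 0\right) = \left(-9\right) 0 = 0$)
$V{\left(B \right)} = - \frac{45}{8}$ ($V{\left(B \right)} = \frac{3}{8} \left(-15\right) = - \frac{45}{8}$)
$N{\left(m \right)} = \frac{45}{8} + m$ ($N{\left(m \right)} = m - - \frac{45}{8} = m + \frac{45}{8} = \frac{45}{8} + m$)
$- \frac{109288}{-72493} + \frac{N{\left(-270 \right)}}{248431} = - \frac{109288}{-72493} + \frac{\frac{45}{8} - 270}{248431} = \left(-109288\right) \left(- \frac{1}{72493}\right) - \frac{2115}{1987448} = \frac{109288}{72493} - \frac{2115}{1987448} = \frac{217050894329}{144076067864}$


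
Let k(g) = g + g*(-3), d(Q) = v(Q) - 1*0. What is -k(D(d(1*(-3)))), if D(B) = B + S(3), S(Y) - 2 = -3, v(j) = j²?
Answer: 16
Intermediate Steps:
S(Y) = -1 (S(Y) = 2 - 3 = -1)
d(Q) = Q² (d(Q) = Q² - 1*0 = Q² + 0 = Q²)
D(B) = -1 + B (D(B) = B - 1 = -1 + B)
k(g) = -2*g (k(g) = g - 3*g = -2*g)
-k(D(d(1*(-3)))) = -(-2)*(-1 + (1*(-3))²) = -(-2)*(-1 + (-3)²) = -(-2)*(-1 + 9) = -(-2)*8 = -1*(-16) = 16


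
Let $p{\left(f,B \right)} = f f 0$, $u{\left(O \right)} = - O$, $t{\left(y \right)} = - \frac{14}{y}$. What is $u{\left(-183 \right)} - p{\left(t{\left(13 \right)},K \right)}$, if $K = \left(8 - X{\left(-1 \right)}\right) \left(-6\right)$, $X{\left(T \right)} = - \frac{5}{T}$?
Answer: $183$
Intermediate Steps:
$K = -18$ ($K = \left(8 - - \frac{5}{-1}\right) \left(-6\right) = \left(8 - \left(-5\right) \left(-1\right)\right) \left(-6\right) = \left(8 - 5\right) \left(-6\right) = 3 \left(-6\right) = -18$)
$p{\left(f,B \right)} = 0$ ($p{\left(f,B \right)} = f^{2} \cdot 0 = 0$)
$u{\left(-183 \right)} - p{\left(t{\left(13 \right)},K \right)} = \left(-1\right) \left(-183\right) - 0 = 183 + 0 = 183$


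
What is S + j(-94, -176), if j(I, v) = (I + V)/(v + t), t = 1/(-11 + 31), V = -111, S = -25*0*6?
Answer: 4100/3519 ≈ 1.1651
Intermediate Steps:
S = 0 (S = 0*6 = 0)
t = 1/20 ≈ 0.050000
j(I, v) = (-111 + I)/(1/20 + v) (j(I, v) = (I - 111)/(v + 1/20) = (-111 + I)/(1/20 + v))
S + j(-94, -176) = 0 + 20*(-111 - 94)/(1 + 20*(-176)) = 0 + 20*(-205)/(1 - 3520) = 0 + 20*(-205)/(-3519) = 0 + 20*(-1/3519)*(-205) = 0 + 4100/3519 = 4100/3519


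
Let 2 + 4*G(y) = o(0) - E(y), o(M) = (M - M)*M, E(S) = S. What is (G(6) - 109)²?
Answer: 12321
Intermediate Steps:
o(M) = 0 (o(M) = 0*M = 0)
G(y) = -½ - y/4 (G(y) = -½ + (0 - y)/4 = -½ + (-y)/4 = -½ - y/4)
(G(6) - 109)² = ((-½ - ¼*6) - 109)² = ((-½ - 3/2) - 109)² = (-2 - 109)² = (-111)² = 12321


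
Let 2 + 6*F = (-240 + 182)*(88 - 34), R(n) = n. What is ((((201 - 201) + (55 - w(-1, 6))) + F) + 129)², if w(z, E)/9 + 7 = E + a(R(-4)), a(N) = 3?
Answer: 1142761/9 ≈ 1.2697e+5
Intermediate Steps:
w(z, E) = -36 + 9*E (w(z, E) = -63 + 9*(E + 3) = -63 + 9*(3 + E) = -63 + (27 + 9*E) = -36 + 9*E)
F = -1567/3 (F = -⅓ + ((-240 + 182)*(88 - 34))/6 = -⅓ + (-58*54)/6 = -⅓ + (⅙)*(-3132) = -⅓ - 522 = -1567/3 ≈ -522.33)
((((201 - 201) + (55 - w(-1, 6))) + F) + 129)² = ((((201 - 201) + (55 - (-36 + 9*6))) - 1567/3) + 129)² = (((0 + (55 - (-36 + 54))) - 1567/3) + 129)² = (((0 + (55 - 1*18)) - 1567/3) + 129)² = (((0 + (55 - 18)) - 1567/3) + 129)² = (((0 + 37) - 1567/3) + 129)² = ((37 - 1567/3) + 129)² = (-1456/3 + 129)² = (-1069/3)² = 1142761/9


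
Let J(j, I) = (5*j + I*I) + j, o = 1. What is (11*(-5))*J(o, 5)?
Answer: -1705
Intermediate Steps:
J(j, I) = I**2 + 6*j (J(j, I) = (5*j + I**2) + j = (I**2 + 5*j) + j = I**2 + 6*j)
(11*(-5))*J(o, 5) = (11*(-5))*(5**2 + 6*1) = -55*(25 + 6) = -55*31 = -1705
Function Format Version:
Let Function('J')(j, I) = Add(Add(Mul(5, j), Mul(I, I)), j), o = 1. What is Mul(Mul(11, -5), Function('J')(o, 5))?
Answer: -1705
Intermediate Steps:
Function('J')(j, I) = Add(Pow(I, 2), Mul(6, j)) (Function('J')(j, I) = Add(Add(Mul(5, j), Pow(I, 2)), j) = Add(Add(Pow(I, 2), Mul(5, j)), j) = Add(Pow(I, 2), Mul(6, j)))
Mul(Mul(11, -5), Function('J')(o, 5)) = Mul(Mul(11, -5), Add(Pow(5, 2), Mul(6, 1))) = Mul(-55, Add(25, 6)) = Mul(-55, 31) = -1705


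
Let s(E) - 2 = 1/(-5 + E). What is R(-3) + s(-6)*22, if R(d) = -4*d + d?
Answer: 51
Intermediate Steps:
s(E) = 2 + 1/(-5 + E)
R(d) = -3*d
R(-3) + s(-6)*22 = -3*(-3) + ((-9 + 2*(-6))/(-5 - 6))*22 = 9 + ((-9 - 12)/(-11))*22 = 9 - 1/11*(-21)*22 = 9 + (21/11)*22 = 9 + 42 = 51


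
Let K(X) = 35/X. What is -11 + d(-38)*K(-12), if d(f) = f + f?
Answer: 632/3 ≈ 210.67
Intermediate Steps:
d(f) = 2*f
-11 + d(-38)*K(-12) = -11 + (2*(-38))*(35/(-12)) = -11 - 2660*(-1)/12 = -11 - 76*(-35/12) = -11 + 665/3 = 632/3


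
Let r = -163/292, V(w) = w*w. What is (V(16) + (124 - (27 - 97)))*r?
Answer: -36675/146 ≈ -251.20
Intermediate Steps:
V(w) = w²
r = -163/292 (r = -163*1/292 = -163/292 ≈ -0.55822)
(V(16) + (124 - (27 - 97)))*r = (16² + (124 - (27 - 97)))*(-163/292) = (256 + (124 - 1*(-70)))*(-163/292) = (256 + (124 + 70))*(-163/292) = (256 + 194)*(-163/292) = 450*(-163/292) = -36675/146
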